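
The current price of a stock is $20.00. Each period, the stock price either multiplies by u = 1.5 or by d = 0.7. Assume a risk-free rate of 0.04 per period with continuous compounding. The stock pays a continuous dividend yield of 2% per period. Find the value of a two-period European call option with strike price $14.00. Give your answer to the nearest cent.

Per-period risk-free factor R = e^0.04 = 1.0408; dividend-adjusted growth = e^(0.04−0.02) = 1.0202.
Risk-neutral probability p = (1.0202 − 0.7)/(1.5 − 0.7) = 0.3202/0.8000 = 0.4003
Terminal stock prices: S_uu = 45, S_ud = 21, S_dd = 9.8
Terminal payoffs (S − K): max(31, 0) = 31, max(7, 0) = 7, max(-4.2, 0) = 0
Node u (S = 30): V_u = e^(−0.04)·[0.4003·31.0000 + 0.5997·7.0000] = 15.9549
Node d (S = 14): V_d = e^(−0.04)·[0.4003·7.0000 + 0.5997·0.0000] = 2.6919
Node 0 (S = 20): V_0 = e^(−0.04)·[0.4003·15.9549 + 0.5997·2.6919] = 7.6867

$7.69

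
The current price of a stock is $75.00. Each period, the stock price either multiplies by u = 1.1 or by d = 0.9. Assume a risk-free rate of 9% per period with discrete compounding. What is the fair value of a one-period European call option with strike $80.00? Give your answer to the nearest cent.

$2.18

Risk-neutral probability p = (1 + 0.09 − 0.9)/(1.1 − 0.9) = 0.1900/0.2000 = 0.9500
Terminal stock prices: S_u = 82.5, S_d = 67.5
Terminal payoffs (S − K): max(2.5, 0) = 2.5, max(-12.5, 0) = 0
Node 0 (S = 75): V_0 = 1/1.09·[0.9500·2.5000 + 0.0500·0.0000] = 2.1789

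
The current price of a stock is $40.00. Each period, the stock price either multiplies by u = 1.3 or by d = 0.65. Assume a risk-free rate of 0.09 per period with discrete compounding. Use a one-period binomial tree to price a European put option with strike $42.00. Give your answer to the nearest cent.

$4.74

Risk-neutral probability p = (1 + 0.09 − 0.65)/(1.3 − 0.65) = 0.4400/0.6500 = 0.6769
Terminal stock prices: S_u = 52, S_d = 26
Terminal payoffs (K − S): max(-10, 0) = 0, max(16, 0) = 16
Node 0 (S = 40): V_0 = 1/1.09·[0.6769·0.0000 + 0.3231·16.0000] = 4.7424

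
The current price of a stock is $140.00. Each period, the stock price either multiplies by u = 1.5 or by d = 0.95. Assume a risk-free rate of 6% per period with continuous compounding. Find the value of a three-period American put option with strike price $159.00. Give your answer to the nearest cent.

Risk-neutral probability p = (e^0.06 − 0.95)/(1.5 − 0.95) = 0.1118/0.5500 = 0.2033
Terminal stock prices: S_uuu = 472.5, S_uud = 299.2, S_udd = 189.5, S_ddd = 120
Terminal payoffs (K − S): max(-313.5, 0) = 0, max(-140.2, 0) = 0, max(-30.53, 0) = 0, max(38.97, 0) = 38.97
Node uu (S = 315): continuation = e^(−0.06)·[0.2033·0.0000 + 0.7967·0.0000] = 0.0000; exercise value = 0.0000 ≤ continuation, so V_uu = 0.0000
Node ud (S = 199.5): continuation = e^(−0.06)·[0.2033·0.0000 + 0.7967·0.0000] = 0.0000; exercise value = 0.0000 ≤ continuation, so V_ud = 0.0000
Node dd (S = 126.3): continuation = e^(−0.06)·[0.2033·0.0000 + 0.7967·38.9675] = 29.2360; exercise value = 32.6500 > continuation, so V_dd = 32.6500 (exercise)
Node u (S = 210): continuation = e^(−0.06)·[0.2033·0.0000 + 0.7967·0.0000] = 0.0000; exercise value = 0.0000 ≤ continuation, so V_u = 0.0000
Node d (S = 133): continuation = e^(−0.06)·[0.2033·0.0000 + 0.7967·32.6500] = 24.4962; exercise value = 26.0000 > continuation, so V_d = 26.0000 (exercise)
Node 0 (S = 140): continuation = e^(−0.06)·[0.2033·0.0000 + 0.7967·26.0000] = 19.5069; exercise value = 19.0000 ≤ continuation, so V_0 = 19.5069

$19.51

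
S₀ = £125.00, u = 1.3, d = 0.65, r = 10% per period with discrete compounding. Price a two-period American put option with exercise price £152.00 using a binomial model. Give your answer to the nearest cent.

£27.95

Risk-neutral probability p = (1 + 0.1 − 0.65)/(1.3 − 0.65) = 0.4500/0.6500 = 0.6923
Terminal stock prices: S_uu = 211.3, S_ud = 105.6, S_dd = 52.81
Terminal payoffs (K − S): max(-59.25, 0) = 0, max(46.38, 0) = 46.38, max(99.19, 0) = 99.19
Node u (S = 162.5): continuation = 1/1.1·[0.6923·0.0000 + 0.3077·46.3750] = 12.9720; exercise value = 0.0000 ≤ continuation, so V_u = 12.9720
Node d (S = 81.25): continuation = 1/1.1·[0.6923·46.3750 + 0.3077·99.1875] = 56.9318; exercise value = 70.7500 > continuation, so V_d = 70.7500 (exercise)
Node 0 (S = 125): continuation = 1/1.1·[0.6923·12.9720 + 0.3077·70.7500] = 27.9544; exercise value = 27.0000 ≤ continuation, so V_0 = 27.9544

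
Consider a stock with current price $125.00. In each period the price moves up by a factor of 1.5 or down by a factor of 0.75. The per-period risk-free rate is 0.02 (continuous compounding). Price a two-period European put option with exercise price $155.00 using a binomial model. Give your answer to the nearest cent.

$39.67

Risk-neutral probability p = (e^0.02 − 0.75)/(1.5 − 0.75) = 0.2702/0.7500 = 0.3603
Terminal stock prices: S_uu = 281.2, S_ud = 140.6, S_dd = 70.31
Terminal payoffs (K − S): max(-126.2, 0) = 0, max(14.38, 0) = 14.38, max(84.69, 0) = 84.69
Node u (S = 187.5): V_u = e^(−0.02)·[0.3603·0.0000 + 0.6397·14.3750] = 9.0140
Node d (S = 93.75): V_d = e^(−0.02)·[0.3603·14.3750 + 0.6397·84.6875] = 58.1808
Node 0 (S = 125): V_0 = e^(−0.02)·[0.3603·9.0140 + 0.6397·58.1808] = 39.6663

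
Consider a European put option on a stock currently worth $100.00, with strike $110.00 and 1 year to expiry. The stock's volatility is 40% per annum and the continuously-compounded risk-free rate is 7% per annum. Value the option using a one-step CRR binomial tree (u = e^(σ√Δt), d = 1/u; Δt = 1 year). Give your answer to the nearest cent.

CRR parameters: u = e^(σ√Δt) = e^(0.4·√1) = 1.4918, d = 1/u = 0.6703
Per-period rate: rΔt = 0.07·1 = 0.07, so R = e^0.07 = 1.0725
Risk-neutral probability p = (e^0.07 − 0.6703)/(1.4918 − 0.6703) = 0.4022/0.8215 = 0.4896
Terminal stock prices: S_u = 149.2, S_d = 67.03
Terminal payoffs (K − S): max(-39.18, 0) = 0, max(42.97, 0) = 42.97
Node 0 (S = 100): V_0 = e^(−0.07)·[0.4896·0.0000 + 0.5104·42.9680] = 20.4492

$20.45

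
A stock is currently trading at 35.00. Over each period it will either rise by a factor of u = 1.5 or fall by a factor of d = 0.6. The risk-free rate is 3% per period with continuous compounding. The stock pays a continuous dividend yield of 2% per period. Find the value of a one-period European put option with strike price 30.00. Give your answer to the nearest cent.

4.75

Per-period risk-free factor R = e^0.03 = 1.0305; dividend-adjusted growth = e^(0.03−0.02) = 1.0101.
Risk-neutral probability p = (1.0101 − 0.6)/(1.5 − 0.6) = 0.4101/0.9000 = 0.4556
Terminal stock prices: S_u = 52.5, S_d = 21
Terminal payoffs (K − S): max(-22.5, 0) = 0, max(9, 0) = 9
Node 0 (S = 35): V_0 = e^(−0.03)·[0.4556·0.0000 + 0.5444·9.0000] = 4.7547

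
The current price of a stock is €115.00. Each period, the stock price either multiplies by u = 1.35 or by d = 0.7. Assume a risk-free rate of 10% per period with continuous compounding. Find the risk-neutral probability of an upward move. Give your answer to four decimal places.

p = 0.6233

Risk-neutral probability p = (e^0.1 − 0.7)/(1.35 − 0.7) = 0.4052/0.6500 = 0.6233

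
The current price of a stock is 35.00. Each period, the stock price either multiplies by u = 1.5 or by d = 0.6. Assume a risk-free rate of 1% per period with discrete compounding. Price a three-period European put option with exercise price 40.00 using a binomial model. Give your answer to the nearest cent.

13.38

Risk-neutral probability p = (1 + 0.01 − 0.6)/(1.5 − 0.6) = 0.4100/0.9000 = 0.4556
Terminal stock prices: S_uuu = 118.1, S_uud = 47.25, S_udd = 18.9, S_ddd = 7.56
Terminal payoffs (K − S): max(-78.12, 0) = 0, max(-7.25, 0) = 0, max(21.1, 0) = 21.1, max(32.44, 0) = 32.44
Node uu (S = 78.75): V_uu = 1/1.01·[0.4556·0.0000 + 0.5444·0.0000] = 0.0000
Node ud (S = 31.5): V_ud = 1/1.01·[0.4556·0.0000 + 0.5444·21.1000] = 11.3740
Node dd (S = 12.6): V_dd = 1/1.01·[0.4556·21.1000 + 0.5444·32.4400] = 27.0040
Node u (S = 52.5): V_u = 1/1.01·[0.4556·0.0000 + 0.5444·11.3740] = 6.1312
Node d (S = 21): V_d = 1/1.01·[0.4556·11.3740 + 0.5444·27.0040] = 19.6868
Node 0 (S = 35): V_0 = 1/1.01·[0.4556·6.1312 + 0.5444·19.6868] = 13.3777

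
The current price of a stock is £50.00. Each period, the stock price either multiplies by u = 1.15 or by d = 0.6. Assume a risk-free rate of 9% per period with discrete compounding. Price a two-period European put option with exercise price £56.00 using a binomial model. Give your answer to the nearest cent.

£3.90

Risk-neutral probability p = (1 + 0.09 − 0.6)/(1.15 − 0.6) = 0.4900/0.5500 = 0.8909
Terminal stock prices: S_uu = 66.12, S_ud = 34.5, S_dd = 18
Terminal payoffs (K − S): max(-10.12, 0) = 0, max(21.5, 0) = 21.5, max(38, 0) = 38
Node u (S = 57.5): V_u = 1/1.09·[0.8909·0.0000 + 0.1091·21.5000] = 2.1518
Node d (S = 30): V_d = 1/1.09·[0.8909·21.5000 + 0.1091·38.0000] = 21.3761
Node 0 (S = 50): V_0 = 1/1.09·[0.8909·2.1518 + 0.1091·21.3761] = 3.8982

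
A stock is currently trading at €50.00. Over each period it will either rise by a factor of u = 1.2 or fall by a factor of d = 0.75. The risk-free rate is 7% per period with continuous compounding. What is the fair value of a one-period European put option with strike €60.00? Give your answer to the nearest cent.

Risk-neutral probability p = (e^0.07 − 0.75)/(1.2 − 0.75) = 0.3225/0.4500 = 0.7167
Terminal stock prices: S_u = 60, S_d = 37.5
Terminal payoffs (K − S): max(0, 0) = 0, max(22.5, 0) = 22.5
Node 0 (S = 50): V_0 = e^(−0.07)·[0.7167·0.0000 + 0.2833·22.5000] = 5.9436

€5.94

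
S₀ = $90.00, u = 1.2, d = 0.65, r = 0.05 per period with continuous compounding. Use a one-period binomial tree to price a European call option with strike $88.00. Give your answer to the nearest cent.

Risk-neutral probability p = (e^0.05 − 0.65)/(1.2 − 0.65) = 0.4013/0.5500 = 0.7296
Terminal stock prices: S_u = 108, S_d = 58.5
Terminal payoffs (S − K): max(20, 0) = 20, max(-29.5, 0) = 0
Node 0 (S = 90): V_0 = e^(−0.05)·[0.7296·20.0000 + 0.2704·0.0000] = 13.8800

$13.88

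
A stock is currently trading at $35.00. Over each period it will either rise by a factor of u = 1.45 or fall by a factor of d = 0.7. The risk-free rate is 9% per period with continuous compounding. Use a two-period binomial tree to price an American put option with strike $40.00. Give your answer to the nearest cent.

Risk-neutral probability p = (e^0.09 − 0.7)/(1.45 − 0.7) = 0.3942/0.7500 = 0.5256
Terminal stock prices: S_uu = 73.59, S_ud = 35.52, S_dd = 17.15
Terminal payoffs (K − S): max(-33.59, 0) = 0, max(4.475, 0) = 4.475, max(22.85, 0) = 22.85
Node u (S = 50.75): continuation = e^(−0.09)·[0.5256·0.0000 + 0.4744·4.4750] = 1.9404; exercise value = 0.0000 ≤ continuation, so V_u = 1.9404
Node d (S = 24.5): continuation = e^(−0.09)·[0.5256·4.4750 + 0.4744·22.8500] = 12.0572; exercise value = 15.5000 > continuation, so V_d = 15.5000 (exercise)
Node 0 (S = 35): continuation = e^(−0.09)·[0.5256·1.9404 + 0.4744·15.5000] = 7.6528; exercise value = 5.0000 ≤ continuation, so V_0 = 7.6528

$7.65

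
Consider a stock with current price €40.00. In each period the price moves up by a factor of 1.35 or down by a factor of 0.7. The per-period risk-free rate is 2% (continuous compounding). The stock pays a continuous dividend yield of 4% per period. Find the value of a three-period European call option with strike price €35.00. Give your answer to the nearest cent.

€9.57

Per-period risk-free factor R = e^0.02 = 1.0202; dividend-adjusted growth = e^(0.02−0.04) = 0.9802.
Risk-neutral probability p = (0.9802 − 0.7)/(1.35 − 0.7) = 0.2802/0.6500 = 0.4311
Terminal stock prices: S_uuu = 98.42, S_uud = 51.03, S_udd = 26.46, S_ddd = 13.72
Terminal payoffs (S − K): max(63.42, 0) = 63.42, max(16.03, 0) = 16.03, max(-8.54, 0) = 0, max(-21.28, 0) = 0
Node uu (S = 72.9): V_uu = e^(−0.02)·[0.4311·63.4150 + 0.5689·16.0300] = 35.7346
Node ud (S = 37.8): V_ud = e^(−0.02)·[0.4311·16.0300 + 0.5689·0.0000] = 6.7733
Node dd (S = 19.6): V_dd = e^(−0.02)·[0.4311·0.0000 + 0.5689·0.0000] = 0.0000
Node u (S = 54): V_u = e^(−0.02)·[0.4311·35.7346 + 0.5689·6.7733] = 18.8765
Node d (S = 28): V_d = e^(−0.02)·[0.4311·6.7733 + 0.5689·0.0000] = 2.8620
Node 0 (S = 40): V_0 = e^(−0.02)·[0.4311·18.8765 + 0.5689·2.8620] = 9.5721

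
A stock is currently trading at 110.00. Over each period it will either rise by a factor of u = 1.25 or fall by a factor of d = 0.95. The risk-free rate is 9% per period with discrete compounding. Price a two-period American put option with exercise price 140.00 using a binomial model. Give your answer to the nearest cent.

Risk-neutral probability p = (1 + 0.09 − 0.95)/(1.25 − 0.95) = 0.1400/0.3000 = 0.4667
Terminal stock prices: S_uu = 171.9, S_ud = 130.6, S_dd = 99.27
Terminal payoffs (K − S): max(-31.88, 0) = 0, max(9.375, 0) = 9.375, max(40.73, 0) = 40.73
Node u (S = 137.5): continuation = 1/1.09·[0.4667·0.0000 + 0.5333·9.3750] = 4.5872; exercise value = 2.5000 ≤ continuation, so V_u = 4.5872
Node d (S = 104.5): continuation = 1/1.09·[0.4667·9.3750 + 0.5333·40.7250] = 23.9404; exercise value = 35.5000 > continuation, so V_d = 35.5000 (exercise)
Node 0 (S = 110): continuation = 1/1.09·[0.4667·4.5872 + 0.5333·35.5000] = 19.3340; exercise value = 30.0000 > continuation, so V_0 = 30.0000 (exercise)

30.00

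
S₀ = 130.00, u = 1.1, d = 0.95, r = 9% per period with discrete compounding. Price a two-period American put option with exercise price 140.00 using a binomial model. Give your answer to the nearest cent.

10.00

Risk-neutral probability p = (1 + 0.09 − 0.95)/(1.1 − 0.95) = 0.1400/0.1500 = 0.9333
Terminal stock prices: S_uu = 157.3, S_ud = 135.8, S_dd = 117.3
Terminal payoffs (K − S): max(-17.3, 0) = 0, max(4.15, 0) = 4.15, max(22.67, 0) = 22.67
Node u (S = 143): continuation = 1/1.09·[0.9333·0.0000 + 0.0667·4.1500] = 0.2538; exercise value = 0.0000 ≤ continuation, so V_u = 0.2538
Node d (S = 123.5): continuation = 1/1.09·[0.9333·4.1500 + 0.0667·22.6750] = 4.9404; exercise value = 16.5000 > continuation, so V_d = 16.5000 (exercise)
Node 0 (S = 130): continuation = 1/1.09·[0.9333·0.2538 + 0.0667·16.5000] = 1.2265; exercise value = 10.0000 > continuation, so V_0 = 10.0000 (exercise)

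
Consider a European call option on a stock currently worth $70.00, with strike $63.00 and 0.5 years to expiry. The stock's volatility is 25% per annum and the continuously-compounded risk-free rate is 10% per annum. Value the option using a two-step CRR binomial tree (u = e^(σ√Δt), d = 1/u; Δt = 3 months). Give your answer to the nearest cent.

$11.57

CRR parameters: u = e^(σ√Δt) = e^(0.25·√0.25) = 1.1331, d = 1/u = 0.8825
Per-period rate: rΔt = 0.1·0.25 = 0.025, so R = e^0.025 = 1.0253
Risk-neutral probability p = (e^0.025 − 0.8825)/(1.1331 − 0.8825) = 0.1428/0.2507 = 0.5698
Terminal stock prices: S_uu = 89.88, S_ud = 70, S_dd = 54.52
Terminal payoffs (S − K): max(26.88, 0) = 26.88, max(7, 0) = 7, max(-8.484, 0) = 0
Node u (S = 79.32): V_u = e^(−0.025)·[0.5698·26.8818 + 0.4302·7.0000] = 17.8759
Node d (S = 61.77): V_d = e^(−0.025)·[0.5698·7.0000 + 0.4302·0.0000] = 3.8900
Node 0 (S = 70): V_0 = e^(−0.025)·[0.5698·17.8759 + 0.4302·3.8900] = 11.5662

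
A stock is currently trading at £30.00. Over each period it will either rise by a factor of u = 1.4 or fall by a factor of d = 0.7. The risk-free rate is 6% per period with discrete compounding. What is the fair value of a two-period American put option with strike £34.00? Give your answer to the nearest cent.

£6.98

Risk-neutral probability p = (1 + 0.06 − 0.7)/(1.4 − 0.7) = 0.3600/0.7000 = 0.5143
Terminal stock prices: S_uu = 58.8, S_ud = 29.4, S_dd = 14.7
Terminal payoffs (K − S): max(-24.8, 0) = 0, max(4.6, 0) = 4.6, max(19.3, 0) = 19.3
Node u (S = 42): continuation = 1/1.06·[0.5143·0.0000 + 0.4857·4.6000] = 2.1078; exercise value = 0.0000 ≤ continuation, so V_u = 2.1078
Node d (S = 21): continuation = 1/1.06·[0.5143·4.6000 + 0.4857·19.3000] = 11.0755; exercise value = 13.0000 > continuation, so V_d = 13.0000 (exercise)
Node 0 (S = 30): continuation = 1/1.06·[0.5143·2.1078 + 0.4857·13.0000] = 6.9795; exercise value = 4.0000 ≤ continuation, so V_0 = 6.9795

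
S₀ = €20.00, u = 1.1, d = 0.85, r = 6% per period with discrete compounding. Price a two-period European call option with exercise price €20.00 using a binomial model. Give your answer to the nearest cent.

Risk-neutral probability p = (1 + 0.06 − 0.85)/(1.1 − 0.85) = 0.2100/0.2500 = 0.8400
Terminal stock prices: S_uu = 24.2, S_ud = 18.7, S_dd = 14.45
Terminal payoffs (S − K): max(4.2, 0) = 4.2, max(-1.3, 0) = 0, max(-5.55, 0) = 0
Node u (S = 22): V_u = 1/1.06·[0.8400·4.2000 + 0.1600·0.0000] = 3.3283
Node d (S = 17): V_d = 1/1.06·[0.8400·0.0000 + 0.1600·0.0000] = 0.0000
Node 0 (S = 20): V_0 = 1/1.06·[0.8400·3.3283 + 0.1600·0.0000] = 2.6375

€2.64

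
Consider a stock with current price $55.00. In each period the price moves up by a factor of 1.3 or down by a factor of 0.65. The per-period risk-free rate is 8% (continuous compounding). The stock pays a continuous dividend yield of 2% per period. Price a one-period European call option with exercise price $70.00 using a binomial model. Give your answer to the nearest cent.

$0.88

Per-period risk-free factor R = e^0.08 = 1.0833; dividend-adjusted growth = e^(0.08−0.02) = 1.0618.
Risk-neutral probability p = (1.0618 − 0.65)/(1.3 − 0.65) = 0.4118/0.6500 = 0.6336
Terminal stock prices: S_u = 71.5, S_d = 35.75
Terminal payoffs (S − K): max(1.5, 0) = 1.5, max(-34.25, 0) = 0
Node 0 (S = 55): V_0 = e^(−0.08)·[0.6336·1.5000 + 0.3664·0.0000] = 0.8773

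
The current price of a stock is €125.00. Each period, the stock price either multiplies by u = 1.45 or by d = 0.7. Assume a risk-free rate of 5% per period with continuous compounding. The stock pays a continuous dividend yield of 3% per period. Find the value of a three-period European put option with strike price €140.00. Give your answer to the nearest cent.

Per-period risk-free factor R = e^0.05 = 1.0513; dividend-adjusted growth = e^(0.05−0.03) = 1.0202.
Risk-neutral probability p = (1.0202 − 0.7)/(1.45 − 0.7) = 0.3202/0.7500 = 0.4269
Terminal stock prices: S_uuu = 381.1, S_uud = 184, S_udd = 88.81, S_ddd = 42.87
Terminal payoffs (K − S): max(-241.1, 0) = 0, max(-43.97, 0) = 0, max(51.19, 0) = 51.19, max(97.12, 0) = 97.12
Node uu (S = 262.8): V_uu = e^(−0.05)·[0.4269·0.0000 + 0.5731·0.0000] = 0.0000
Node ud (S = 126.9): V_ud = e^(−0.05)·[0.4269·0.0000 + 0.5731·51.1875] = 27.9031
Node dd (S = 61.25): V_dd = e^(−0.05)·[0.4269·51.1875 + 0.5731·97.1250] = 73.7323
Node u (S = 181.2): V_u = e^(−0.05)·[0.4269·0.0000 + 0.5731·27.9031] = 15.2104
Node d (S = 87.5): V_d = e^(−0.05)·[0.4269·27.9031 + 0.5731·73.7323] = 51.5245
Node 0 (S = 125): V_0 = e^(−0.05)·[0.4269·15.2104 + 0.5731·51.5245] = 34.2640

€34.26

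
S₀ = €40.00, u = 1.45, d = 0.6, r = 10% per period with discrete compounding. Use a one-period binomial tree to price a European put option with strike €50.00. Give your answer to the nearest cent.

Risk-neutral probability p = (1 + 0.1 − 0.6)/(1.45 − 0.6) = 0.5000/0.8500 = 0.5882
Terminal stock prices: S_u = 58, S_d = 24
Terminal payoffs (K − S): max(-8, 0) = 0, max(26, 0) = 26
Node 0 (S = 40): V_0 = 1/1.1·[0.5882·0.0000 + 0.4118·26.0000] = 9.7326

€9.73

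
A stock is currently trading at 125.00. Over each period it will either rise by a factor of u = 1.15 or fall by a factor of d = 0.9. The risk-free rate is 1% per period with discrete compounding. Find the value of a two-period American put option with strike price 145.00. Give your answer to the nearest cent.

21.79

Risk-neutral probability p = (1 + 0.01 − 0.9)/(1.15 − 0.9) = 0.1100/0.2500 = 0.4400
Terminal stock prices: S_uu = 165.3, S_ud = 129.4, S_dd = 101.2
Terminal payoffs (K − S): max(-20.31, 0) = 0, max(15.62, 0) = 15.62, max(43.75, 0) = 43.75
Node u (S = 143.8): continuation = 1/1.01·[0.4400·0.0000 + 0.5600·15.6250] = 8.6634; exercise value = 1.2500 ≤ continuation, so V_u = 8.6634
Node d (S = 112.5): continuation = 1/1.01·[0.4400·15.6250 + 0.5600·43.7500] = 31.0644; exercise value = 32.5000 > continuation, so V_d = 32.5000 (exercise)
Node 0 (S = 125): continuation = 1/1.01·[0.4400·8.6634 + 0.5600·32.5000] = 21.7939; exercise value = 20.0000 ≤ continuation, so V_0 = 21.7939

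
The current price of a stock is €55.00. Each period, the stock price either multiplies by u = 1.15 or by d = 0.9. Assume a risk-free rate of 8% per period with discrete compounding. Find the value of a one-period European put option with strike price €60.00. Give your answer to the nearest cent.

€2.72

Risk-neutral probability p = (1 + 0.08 − 0.9)/(1.15 − 0.9) = 0.1800/0.2500 = 0.7200
Terminal stock prices: S_u = 63.25, S_d = 49.5
Terminal payoffs (K − S): max(-3.25, 0) = 0, max(10.5, 0) = 10.5
Node 0 (S = 55): V_0 = 1/1.08·[0.7200·0.0000 + 0.2800·10.5000] = 2.7222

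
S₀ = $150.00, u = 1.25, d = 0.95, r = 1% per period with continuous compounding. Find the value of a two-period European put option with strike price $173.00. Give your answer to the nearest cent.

$23.59

Risk-neutral probability p = (e^0.01 − 0.95)/(1.25 − 0.95) = 0.0601/0.3000 = 0.2002
Terminal stock prices: S_uu = 234.4, S_ud = 178.1, S_dd = 135.4
Terminal payoffs (K − S): max(-61.38, 0) = 0, max(-5.125, 0) = 0, max(37.62, 0) = 37.62
Node u (S = 187.5): V_u = e^(−0.01)·[0.2002·0.0000 + 0.7998·0.0000] = 0.0000
Node d (S = 142.5): V_d = e^(−0.01)·[0.2002·0.0000 + 0.7998·37.6250] = 29.7943
Node 0 (S = 150): V_0 = e^(−0.01)·[0.2002·0.0000 + 0.7998·29.7943] = 23.5933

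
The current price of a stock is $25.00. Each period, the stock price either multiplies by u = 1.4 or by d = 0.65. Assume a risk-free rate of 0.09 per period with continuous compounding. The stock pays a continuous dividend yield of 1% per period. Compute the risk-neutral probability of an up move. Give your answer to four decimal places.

Per-period risk-free factor R = e^0.09 = 1.0942; dividend-adjusted growth = e^(0.09−0.01) = 1.0833.
Risk-neutral probability p = (1.0833 − 0.65)/(1.4 − 0.65) = 0.4333/0.7500 = 0.5777

p = 0.5777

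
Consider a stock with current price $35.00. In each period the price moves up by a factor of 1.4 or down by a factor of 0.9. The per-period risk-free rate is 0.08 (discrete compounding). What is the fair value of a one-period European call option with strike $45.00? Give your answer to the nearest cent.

$1.33

Risk-neutral probability p = (1 + 0.08 − 0.9)/(1.4 − 0.9) = 0.1800/0.5000 = 0.3600
Terminal stock prices: S_u = 49, S_d = 31.5
Terminal payoffs (S − K): max(4, 0) = 4, max(-13.5, 0) = 0
Node 0 (S = 35): V_0 = 1/1.08·[0.3600·4.0000 + 0.6400·0.0000] = 1.3333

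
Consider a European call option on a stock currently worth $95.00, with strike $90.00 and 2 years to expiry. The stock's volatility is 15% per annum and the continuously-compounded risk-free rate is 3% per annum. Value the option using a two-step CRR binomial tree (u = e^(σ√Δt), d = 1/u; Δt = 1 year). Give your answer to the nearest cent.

$13.76

CRR parameters: u = e^(σ√Δt) = e^(0.15·√1) = 1.1618, d = 1/u = 0.8607
Per-period rate: rΔt = 0.03·1 = 0.03, so R = e^0.03 = 1.0305
Risk-neutral probability p = (e^0.03 − 0.8607)/(1.1618 − 0.8607) = 0.1697/0.3011 = 0.5637
Terminal stock prices: S_uu = 128.2, S_ud = 95, S_dd = 70.38
Terminal payoffs (S − K): max(38.24, 0) = 38.24, max(5, 0) = 5, max(-19.62, 0) = 0
Node u (S = 110.4): V_u = e^(−0.03)·[0.5637·38.2366 + 0.4363·5.0000] = 23.0342
Node d (S = 81.77): V_d = e^(−0.03)·[0.5637·5.0000 + 0.4363·0.0000] = 2.7352
Node 0 (S = 95): V_0 = e^(−0.03)·[0.5637·23.0342 + 0.4363·2.7352] = 13.7588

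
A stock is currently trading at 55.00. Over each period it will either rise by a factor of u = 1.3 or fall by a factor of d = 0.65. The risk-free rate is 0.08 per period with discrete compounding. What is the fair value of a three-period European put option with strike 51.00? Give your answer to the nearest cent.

4.86

Risk-neutral probability p = (1 + 0.08 − 0.65)/(1.3 − 0.65) = 0.4300/0.6500 = 0.6615
Terminal stock prices: S_uuu = 120.8, S_uud = 60.42, S_udd = 30.21, S_ddd = 15.1
Terminal payoffs (K − S): max(-69.84, 0) = 0, max(-9.418, 0) = 0, max(20.79, 0) = 20.79, max(35.9, 0) = 35.9
Node uu (S = 92.95): V_uu = 1/1.08·[0.6615·0.0000 + 0.3385·0.0000] = 0.0000
Node ud (S = 46.48): V_ud = 1/1.08·[0.6615·0.0000 + 0.3385·20.7912] = 6.5158
Node dd (S = 23.24): V_dd = 1/1.08·[0.6615·20.7912 + 0.3385·35.8956] = 23.9847
Node u (S = 71.5): V_u = 1/1.08·[0.6615·0.0000 + 0.3385·6.5158] = 2.0420
Node d (S = 35.75): V_d = 1/1.08·[0.6615·6.5158 + 0.3385·23.9847] = 11.5077
Node 0 (S = 55): V_0 = 1/1.08·[0.6615·2.0420 + 0.3385·11.5077] = 4.8572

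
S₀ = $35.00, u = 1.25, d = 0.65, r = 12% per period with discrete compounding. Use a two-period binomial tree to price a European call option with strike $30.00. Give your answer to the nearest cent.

$12.08

Risk-neutral probability p = (1 + 0.12 − 0.65)/(1.25 − 0.65) = 0.4700/0.6000 = 0.7833
Terminal stock prices: S_uu = 54.69, S_ud = 28.44, S_dd = 14.79
Terminal payoffs (S − K): max(24.69, 0) = 24.69, max(-1.562, 0) = 0, max(-15.21, 0) = 0
Node u (S = 43.75): V_u = 1/1.12·[0.7833·24.6875 + 0.2167·0.0000] = 17.2666
Node d (S = 22.75): V_d = 1/1.12·[0.7833·0.0000 + 0.2167·0.0000] = 0.0000
Node 0 (S = 35): V_0 = 1/1.12·[0.7833·17.2666 + 0.2167·0.0000] = 12.0763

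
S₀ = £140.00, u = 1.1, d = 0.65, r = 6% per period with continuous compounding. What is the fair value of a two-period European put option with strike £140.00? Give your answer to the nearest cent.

Risk-neutral probability p = (e^0.06 − 0.65)/(1.1 − 0.65) = 0.4118/0.4500 = 0.9152
Terminal stock prices: S_uu = 169.4, S_ud = 100.1, S_dd = 59.15
Terminal payoffs (K − S): max(-29.4, 0) = 0, max(39.9, 0) = 39.9, max(80.85, 0) = 80.85
Node u (S = 154): V_u = e^(−0.06)·[0.9152·0.0000 + 0.0848·39.9000] = 3.1868
Node d (S = 91): V_d = e^(−0.06)·[0.9152·39.9000 + 0.0848·80.8500] = 40.8470
Node 0 (S = 140): V_0 = e^(−0.06)·[0.9152·3.1868 + 0.0848·40.8470] = 6.0091

£6.01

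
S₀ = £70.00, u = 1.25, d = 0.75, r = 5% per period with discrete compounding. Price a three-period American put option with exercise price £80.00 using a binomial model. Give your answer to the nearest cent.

Risk-neutral probability p = (1 + 0.05 − 0.75)/(1.25 − 0.75) = 0.3000/0.5000 = 0.6000
Terminal stock prices: S_uuu = 136.7, S_uud = 82.03, S_udd = 49.22, S_ddd = 29.53
Terminal payoffs (K − S): max(-56.72, 0) = 0, max(-2.031, 0) = 0, max(30.78, 0) = 30.78, max(50.47, 0) = 50.47
Node uu (S = 109.4): continuation = 1/1.05·[0.6000·0.0000 + 0.4000·0.0000] = 0.0000; exercise value = 0.0000 ≤ continuation, so V_uu = 0.0000
Node ud (S = 65.62): continuation = 1/1.05·[0.6000·0.0000 + 0.4000·30.7812] = 11.7262; exercise value = 14.3750 > continuation, so V_ud = 14.3750 (exercise)
Node dd (S = 39.38): continuation = 1/1.05·[0.6000·30.7812 + 0.4000·50.4688] = 36.8155; exercise value = 40.6250 > continuation, so V_dd = 40.6250 (exercise)
Node u (S = 87.5): continuation = 1/1.05·[0.6000·0.0000 + 0.4000·14.3750] = 5.4762; exercise value = 0.0000 ≤ continuation, so V_u = 5.4762
Node d (S = 52.5): continuation = 1/1.05·[0.6000·14.3750 + 0.4000·40.6250] = 23.6905; exercise value = 27.5000 > continuation, so V_d = 27.5000 (exercise)
Node 0 (S = 70): continuation = 1/1.05·[0.6000·5.4762 + 0.4000·27.5000] = 13.6054; exercise value = 10.0000 ≤ continuation, so V_0 = 13.6054

£13.61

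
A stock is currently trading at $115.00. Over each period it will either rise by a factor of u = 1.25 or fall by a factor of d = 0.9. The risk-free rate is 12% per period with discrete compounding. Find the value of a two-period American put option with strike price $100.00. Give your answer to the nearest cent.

$0.75

Risk-neutral probability p = (1 + 0.12 − 0.9)/(1.25 − 0.9) = 0.2200/0.3500 = 0.6286
Terminal stock prices: S_uu = 179.7, S_ud = 129.4, S_dd = 93.15
Terminal payoffs (K − S): max(-79.69, 0) = 0, max(-29.38, 0) = 0, max(6.85, 0) = 6.85
Node u (S = 143.8): continuation = 1/1.12·[0.6286·0.0000 + 0.3714·0.0000] = 0.0000; exercise value = 0.0000 ≤ continuation, so V_u = 0.0000
Node d (S = 103.5): continuation = 1/1.12·[0.6286·0.0000 + 0.3714·6.8500] = 2.2717; exercise value = 0.0000 ≤ continuation, so V_d = 2.2717
Node 0 (S = 115): continuation = 1/1.12·[0.6286·0.0000 + 0.3714·2.2717] = 0.7534; exercise value = 0.0000 ≤ continuation, so V_0 = 0.7534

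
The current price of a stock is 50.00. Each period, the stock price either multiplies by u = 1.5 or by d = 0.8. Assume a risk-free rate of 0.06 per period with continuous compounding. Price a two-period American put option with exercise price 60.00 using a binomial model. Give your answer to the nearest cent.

Risk-neutral probability p = (e^0.06 − 0.8)/(1.5 − 0.8) = 0.2618/0.7000 = 0.3741
Terminal stock prices: S_uu = 112.5, S_ud = 60, S_dd = 32
Terminal payoffs (K − S): max(-52.5, 0) = 0, max(0, 0) = 0, max(28, 0) = 28
Node u (S = 75): continuation = e^(−0.06)·[0.3741·0.0000 + 0.6259·0.0000] = 0.0000; exercise value = 0.0000 ≤ continuation, so V_u = 0.0000
Node d (S = 40): continuation = e^(−0.06)·[0.3741·0.0000 + 0.6259·28.0000] = 16.5059; exercise value = 20.0000 > continuation, so V_d = 20.0000 (exercise)
Node 0 (S = 50): continuation = e^(−0.06)·[0.3741·0.0000 + 0.6259·20.0000] = 11.7899; exercise value = 10.0000 ≤ continuation, so V_0 = 11.7899

11.79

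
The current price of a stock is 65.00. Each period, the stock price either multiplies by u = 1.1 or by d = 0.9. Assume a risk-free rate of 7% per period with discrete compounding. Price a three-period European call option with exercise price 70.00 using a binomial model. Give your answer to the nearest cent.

8.49

Risk-neutral probability p = (1 + 0.07 − 0.9)/(1.1 − 0.9) = 0.1700/0.2000 = 0.8500
Terminal stock prices: S_uuu = 86.52, S_uud = 70.79, S_udd = 57.92, S_ddd = 47.39
Terminal payoffs (S − K): max(16.52, 0) = 16.52, max(0.785, 0) = 0.785, max(-12.08, 0) = 0, max(-22.61, 0) = 0
Node uu (S = 78.65): V_uu = 1/1.07·[0.8500·16.5150 + 0.1500·0.7850] = 13.2294
Node ud (S = 64.35): V_ud = 1/1.07·[0.8500·0.7850 + 0.1500·0.0000] = 0.6236
Node dd (S = 52.65): V_dd = 1/1.07·[0.8500·0.0000 + 0.1500·0.0000] = 0.0000
Node u (S = 71.5): V_u = 1/1.07·[0.8500·13.2294 + 0.1500·0.6236] = 10.5968
Node d (S = 58.5): V_d = 1/1.07·[0.8500·0.6236 + 0.1500·0.0000] = 0.4954
Node 0 (S = 65): V_0 = 1/1.07·[0.8500·10.5968 + 0.1500·0.4954] = 8.4875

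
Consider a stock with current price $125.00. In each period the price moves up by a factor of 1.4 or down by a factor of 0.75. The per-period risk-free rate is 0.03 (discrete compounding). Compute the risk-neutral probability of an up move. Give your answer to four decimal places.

p = 0.4308

Risk-neutral probability p = (1 + 0.03 − 0.75)/(1.4 − 0.75) = 0.2800/0.6500 = 0.4308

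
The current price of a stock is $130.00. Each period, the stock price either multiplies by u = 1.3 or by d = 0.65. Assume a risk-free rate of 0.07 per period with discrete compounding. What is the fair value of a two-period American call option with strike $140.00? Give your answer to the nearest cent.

$29.06

Risk-neutral probability p = (1 + 0.07 − 0.65)/(1.3 − 0.65) = 0.4200/0.6500 = 0.6462
Terminal stock prices: S_uu = 219.7, S_ud = 109.9, S_dd = 54.93
Terminal payoffs (S − K): max(79.7, 0) = 79.7, max(-30.15, 0) = 0, max(-85.07, 0) = 0
Node u (S = 169): continuation = 1/1.07·[0.6462·79.7000 + 0.3538·0.0000] = 48.1294; exercise value = 29.0000 ≤ continuation, so V_u = 48.1294
Node d (S = 84.5): continuation = 1/1.07·[0.6462·0.0000 + 0.3538·0.0000] = 0.0000; exercise value = 0.0000 ≤ continuation, so V_d = 0.0000
Node 0 (S = 130): continuation = 1/1.07·[0.6462·48.1294 + 0.3538·0.0000] = 29.0645; exercise value = 0.0000 ≤ continuation, so V_0 = 29.0645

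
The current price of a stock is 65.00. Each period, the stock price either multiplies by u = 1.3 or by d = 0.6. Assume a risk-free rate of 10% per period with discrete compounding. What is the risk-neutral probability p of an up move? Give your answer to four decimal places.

Risk-neutral probability p = (1 + 0.1 − 0.6)/(1.3 − 0.6) = 0.5000/0.7000 = 0.7143

p = 0.7143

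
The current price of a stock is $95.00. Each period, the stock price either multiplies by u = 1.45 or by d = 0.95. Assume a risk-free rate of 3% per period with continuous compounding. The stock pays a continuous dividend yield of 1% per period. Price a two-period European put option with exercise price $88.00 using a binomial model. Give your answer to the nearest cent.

Per-period risk-free factor R = e^0.03 = 1.0305; dividend-adjusted growth = e^(0.03−0.01) = 1.0202.
Risk-neutral probability p = (1.0202 − 0.95)/(1.45 − 0.95) = 0.0702/0.5000 = 0.1404
Terminal stock prices: S_uu = 199.7, S_ud = 130.9, S_dd = 85.74
Terminal payoffs (K − S): max(-111.7, 0) = 0, max(-42.86, 0) = 0, max(2.263, 0) = 2.263
Node u (S = 137.8): V_u = e^(−0.03)·[0.1404·0.0000 + 0.8596·0.0000] = 0.0000
Node d (S = 90.25): V_d = e^(−0.03)·[0.1404·0.0000 + 0.8596·2.2625] = 1.8874
Node 0 (S = 95): V_0 = e^(−0.03)·[0.1404·0.0000 + 0.8596·1.8874] = 1.5744

$1.57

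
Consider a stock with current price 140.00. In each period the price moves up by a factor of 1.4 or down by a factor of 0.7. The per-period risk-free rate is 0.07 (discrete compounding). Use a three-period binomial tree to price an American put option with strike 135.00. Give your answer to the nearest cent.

Risk-neutral probability p = (1 + 0.07 − 0.7)/(1.4 − 0.7) = 0.3700/0.7000 = 0.5286
Terminal stock prices: S_uuu = 384.2, S_uud = 192.1, S_udd = 96.04, S_ddd = 48.02
Terminal payoffs (K − S): max(-249.2, 0) = 0, max(-57.08, 0) = 0, max(38.96, 0) = 38.96, max(86.98, 0) = 86.98
Node uu (S = 274.4): continuation = 1/1.07·[0.5286·0.0000 + 0.4714·0.0000] = 0.0000; exercise value = 0.0000 ≤ continuation, so V_uu = 0.0000
Node ud (S = 137.2): continuation = 1/1.07·[0.5286·0.0000 + 0.4714·38.9600] = 17.1653; exercise value = 0.0000 ≤ continuation, so V_ud = 17.1653
Node dd (S = 68.6): continuation = 1/1.07·[0.5286·38.9600 + 0.4714·86.9800] = 57.5682; exercise value = 66.4000 > continuation, so V_dd = 66.4000 (exercise)
Node u (S = 196): continuation = 1/1.07·[0.5286·0.0000 + 0.4714·17.1653] = 7.5628; exercise value = 0.0000 ≤ continuation, so V_u = 7.5628
Node d (S = 98): continuation = 1/1.07·[0.5286·17.1653 + 0.4714·66.4000] = 37.7345; exercise value = 37.0000 ≤ continuation, so V_d = 37.7345
Node 0 (S = 140): continuation = 1/1.07·[0.5286·7.5628 + 0.4714·37.7345] = 20.3613; exercise value = 0.0000 ≤ continuation, so V_0 = 20.3613

20.36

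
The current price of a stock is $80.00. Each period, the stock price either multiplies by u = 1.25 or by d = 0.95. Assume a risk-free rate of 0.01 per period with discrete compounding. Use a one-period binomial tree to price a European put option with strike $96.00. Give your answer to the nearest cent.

$15.84

Risk-neutral probability p = (1 + 0.01 − 0.95)/(1.25 − 0.95) = 0.0600/0.3000 = 0.2000
Terminal stock prices: S_u = 100, S_d = 76
Terminal payoffs (K − S): max(-4, 0) = 0, max(20, 0) = 20
Node 0 (S = 80): V_0 = 1/1.01·[0.2000·0.0000 + 0.8000·20.0000] = 15.8416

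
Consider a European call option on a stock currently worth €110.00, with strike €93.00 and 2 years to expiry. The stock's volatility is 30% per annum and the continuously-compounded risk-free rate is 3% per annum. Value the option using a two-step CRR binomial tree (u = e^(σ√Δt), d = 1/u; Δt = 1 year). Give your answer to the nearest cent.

€30.87

CRR parameters: u = e^(σ√Δt) = e^(0.3·√1) = 1.3499, d = 1/u = 0.7408
Per-period rate: rΔt = 0.03·1 = 0.03, so R = e^0.03 = 1.0305
Risk-neutral probability p = (e^0.03 − 0.7408)/(1.3499 − 0.7408) = 0.2896/0.6090 = 0.4756
Terminal stock prices: S_uu = 200.4, S_ud = 110, S_dd = 60.37
Terminal payoffs (S − K): max(107.4, 0) = 107.4, max(17, 0) = 17, max(-32.63, 0) = 0
Node u (S = 148.5): V_u = e^(−0.03)·[0.4756·107.4331 + 0.5244·17.0000] = 58.2330
Node d (S = 81.49): V_d = e^(−0.03)·[0.4756·17.0000 + 0.5244·0.0000] = 7.8456
Node 0 (S = 110): V_0 = e^(−0.03)·[0.4756·58.2330 + 0.5244·7.8456] = 30.8679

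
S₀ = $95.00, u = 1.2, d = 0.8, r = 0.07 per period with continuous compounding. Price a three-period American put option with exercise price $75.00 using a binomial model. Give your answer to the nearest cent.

$1.48

Risk-neutral probability p = (e^0.07 − 0.8)/(1.2 − 0.8) = 0.2725/0.4000 = 0.6813
Terminal stock prices: S_uuu = 164.2, S_uud = 109.4, S_udd = 72.96, S_ddd = 48.64
Terminal payoffs (K − S): max(-89.16, 0) = 0, max(-34.44, 0) = 0, max(2.04, 0) = 2.04, max(26.36, 0) = 26.36
Node uu (S = 136.8): continuation = e^(−0.07)·[0.6813·0.0000 + 0.3187·0.0000] = 0.0000; exercise value = 0.0000 ≤ continuation, so V_uu = 0.0000
Node ud (S = 91.2): continuation = e^(−0.07)·[0.6813·0.0000 + 0.3187·2.0400] = 0.6063; exercise value = 0.0000 ≤ continuation, so V_ud = 0.6063
Node dd (S = 60.8): continuation = e^(−0.07)·[0.6813·2.0400 + 0.3187·26.3600] = 9.1295; exercise value = 14.2000 > continuation, so V_dd = 14.2000 (exercise)
Node u (S = 114): continuation = e^(−0.07)·[0.6813·0.0000 + 0.3187·0.6063] = 0.1802; exercise value = 0.0000 ≤ continuation, so V_u = 0.1802
Node d (S = 76): continuation = e^(−0.07)·[0.6813·0.6063 + 0.3187·14.2000] = 4.6051; exercise value = 0.0000 ≤ continuation, so V_d = 4.6051
Node 0 (S = 95): continuation = e^(−0.07)·[0.6813·0.1802 + 0.3187·4.6051] = 1.4830; exercise value = 0.0000 ≤ continuation, so V_0 = 1.4830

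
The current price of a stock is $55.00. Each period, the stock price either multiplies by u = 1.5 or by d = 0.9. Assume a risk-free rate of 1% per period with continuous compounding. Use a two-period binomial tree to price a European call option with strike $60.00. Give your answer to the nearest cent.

Risk-neutral probability p = (e^0.01 − 0.9)/(1.5 − 0.9) = 0.1101/0.6000 = 0.1834
Terminal stock prices: S_uu = 123.8, S_ud = 74.25, S_dd = 44.55
Terminal payoffs (S − K): max(63.75, 0) = 63.75, max(14.25, 0) = 14.25, max(-15.45, 0) = 0
Node u (S = 82.5): V_u = e^(−0.01)·[0.1834·63.7500 + 0.8166·14.2500] = 23.0970
Node d (S = 49.5): V_d = e^(−0.01)·[0.1834·14.2500 + 0.8166·0.0000] = 2.5877
Node 0 (S = 55): V_0 = e^(−0.01)·[0.1834·23.0970 + 0.8166·2.5877] = 6.2863

$6.29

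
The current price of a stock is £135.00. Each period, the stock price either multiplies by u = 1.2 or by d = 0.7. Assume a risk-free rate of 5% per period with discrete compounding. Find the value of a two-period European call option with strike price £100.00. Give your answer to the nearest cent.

Risk-neutral probability p = (1 + 0.05 − 0.7)/(1.2 − 0.7) = 0.3500/0.5000 = 0.7000
Terminal stock prices: S_uu = 194.4, S_ud = 113.4, S_dd = 66.15
Terminal payoffs (S − K): max(94.4, 0) = 94.4, max(13.4, 0) = 13.4, max(-33.85, 0) = 0
Node u (S = 162): V_u = 1/1.05·[0.7000·94.4000 + 0.3000·13.4000] = 66.7619
Node d (S = 94.5): V_d = 1/1.05·[0.7000·13.4000 + 0.3000·0.0000] = 8.9333
Node 0 (S = 135): V_0 = 1/1.05·[0.7000·66.7619 + 0.3000·8.9333] = 47.0603

£47.06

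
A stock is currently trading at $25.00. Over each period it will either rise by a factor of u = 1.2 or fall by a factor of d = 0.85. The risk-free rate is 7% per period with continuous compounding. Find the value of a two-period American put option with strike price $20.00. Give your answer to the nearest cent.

Risk-neutral probability p = (e^0.07 − 0.85)/(1.2 − 0.85) = 0.2225/0.3500 = 0.6357
Terminal stock prices: S_uu = 36, S_ud = 25.5, S_dd = 18.06
Terminal payoffs (K − S): max(-16, 0) = 0, max(-5.5, 0) = 0, max(1.938, 0) = 1.938
Node u (S = 30): continuation = e^(−0.07)·[0.6357·0.0000 + 0.3643·0.0000] = 0.0000; exercise value = 0.0000 ≤ continuation, so V_u = 0.0000
Node d (S = 21.25): continuation = e^(−0.07)·[0.6357·0.0000 + 0.3643·1.9375] = 0.6580; exercise value = 0.0000 ≤ continuation, so V_d = 0.6580
Node 0 (S = 25): continuation = e^(−0.07)·[0.6357·0.0000 + 0.3643·0.6580] = 0.2235; exercise value = 0.0000 ≤ continuation, so V_0 = 0.2235

$0.22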